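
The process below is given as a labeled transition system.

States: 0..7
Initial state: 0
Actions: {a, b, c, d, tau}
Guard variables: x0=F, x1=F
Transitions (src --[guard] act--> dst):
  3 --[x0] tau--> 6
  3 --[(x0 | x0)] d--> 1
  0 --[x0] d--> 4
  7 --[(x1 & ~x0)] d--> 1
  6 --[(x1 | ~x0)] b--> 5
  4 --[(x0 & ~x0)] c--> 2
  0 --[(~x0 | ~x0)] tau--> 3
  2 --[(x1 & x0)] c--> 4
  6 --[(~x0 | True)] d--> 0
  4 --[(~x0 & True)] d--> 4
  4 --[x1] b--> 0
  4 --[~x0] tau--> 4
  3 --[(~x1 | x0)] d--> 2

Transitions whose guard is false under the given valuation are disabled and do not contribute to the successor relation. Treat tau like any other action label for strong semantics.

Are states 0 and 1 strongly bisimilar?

Refine partition for ~:
  round 0: {{0,1,2,3,4,5,6,7}}
  round 1: {{0},{1,2,5,7},{3},{4},{6}}
5 equivalence class(es) (converged in 2)
0∈{0}, 1∈{1,2,5,7}

Answer: NOT BISIMILAR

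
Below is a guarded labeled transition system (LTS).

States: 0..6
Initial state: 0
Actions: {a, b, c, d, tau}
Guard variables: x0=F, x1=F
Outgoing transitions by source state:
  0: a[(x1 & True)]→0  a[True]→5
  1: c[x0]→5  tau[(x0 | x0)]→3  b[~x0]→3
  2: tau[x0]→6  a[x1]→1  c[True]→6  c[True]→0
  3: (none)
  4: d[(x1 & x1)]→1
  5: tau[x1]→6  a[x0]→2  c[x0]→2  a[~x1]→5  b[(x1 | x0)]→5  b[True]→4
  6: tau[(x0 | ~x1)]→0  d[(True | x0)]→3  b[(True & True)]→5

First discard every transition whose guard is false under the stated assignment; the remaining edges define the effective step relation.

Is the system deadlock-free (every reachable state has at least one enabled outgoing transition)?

R = {0,4,5}
  0: a→5  [1 out]
  4: ∅  [STUCK]
  5: a→5  b→4  [2 out]
trace reaching 4: a·b

Answer: DEADLOCK at state 4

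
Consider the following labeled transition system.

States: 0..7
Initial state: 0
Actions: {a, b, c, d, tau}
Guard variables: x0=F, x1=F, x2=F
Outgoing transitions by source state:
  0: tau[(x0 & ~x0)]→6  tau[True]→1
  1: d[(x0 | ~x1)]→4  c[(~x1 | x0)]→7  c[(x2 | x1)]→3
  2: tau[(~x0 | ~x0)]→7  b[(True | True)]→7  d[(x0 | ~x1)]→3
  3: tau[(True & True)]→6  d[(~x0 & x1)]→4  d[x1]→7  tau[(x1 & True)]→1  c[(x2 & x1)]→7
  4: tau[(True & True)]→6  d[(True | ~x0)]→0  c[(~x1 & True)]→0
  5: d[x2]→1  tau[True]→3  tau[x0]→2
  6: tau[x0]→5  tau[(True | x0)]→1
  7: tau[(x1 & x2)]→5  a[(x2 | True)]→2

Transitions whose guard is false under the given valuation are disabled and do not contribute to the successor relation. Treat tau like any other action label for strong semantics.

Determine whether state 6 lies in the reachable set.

Answer: REACHABLE

Analysis:
After dropping false guards: 13 live edges.
Layer 0: {0}
Layer 1: {1}  cumulative {0,1}
Layer 2: {4,7}  cumulative {0,1,4,7}
Layer 3: {2,6}  cumulative {0,1,2,4,6,7}
Layer 4: {3}  cumulative {0,1,2,3,4,6,7}
R = {0,1,2,3,4,6,7}
witness 6: tau·d·tau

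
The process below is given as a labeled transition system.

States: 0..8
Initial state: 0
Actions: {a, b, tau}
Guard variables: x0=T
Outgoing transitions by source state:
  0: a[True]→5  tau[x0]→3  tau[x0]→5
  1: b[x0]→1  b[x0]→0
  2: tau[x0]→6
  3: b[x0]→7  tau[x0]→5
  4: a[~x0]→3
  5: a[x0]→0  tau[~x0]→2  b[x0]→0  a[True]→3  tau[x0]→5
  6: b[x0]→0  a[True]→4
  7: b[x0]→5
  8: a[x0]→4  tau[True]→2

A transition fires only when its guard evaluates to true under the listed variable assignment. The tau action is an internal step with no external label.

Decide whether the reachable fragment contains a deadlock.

R = {0,3,5,7}
  0: a→5  tau→3  tau→5  [3 out]
  3: b→7  tau→5  [2 out]
  5: a→0  a→3  b→0  tau→5  [4 out]
  7: b→5  [1 out]

Answer: DEADLOCK-FREE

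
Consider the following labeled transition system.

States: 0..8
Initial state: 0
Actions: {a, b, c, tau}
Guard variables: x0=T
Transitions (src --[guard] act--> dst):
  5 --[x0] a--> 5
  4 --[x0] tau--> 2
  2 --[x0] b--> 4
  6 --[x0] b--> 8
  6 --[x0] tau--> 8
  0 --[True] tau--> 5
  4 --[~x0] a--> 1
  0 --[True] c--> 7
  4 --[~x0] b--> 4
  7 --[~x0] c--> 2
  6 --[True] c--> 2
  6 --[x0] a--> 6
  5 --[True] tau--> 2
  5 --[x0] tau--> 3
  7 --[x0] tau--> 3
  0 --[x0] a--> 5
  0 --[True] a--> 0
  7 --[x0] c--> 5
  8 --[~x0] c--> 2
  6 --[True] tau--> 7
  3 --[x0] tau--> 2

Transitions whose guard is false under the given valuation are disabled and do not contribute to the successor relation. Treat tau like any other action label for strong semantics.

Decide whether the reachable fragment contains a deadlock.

Answer: DEADLOCK-FREE

Analysis:
Reach set: {0,2,3,4,5,7}
  0: a→0  a→5  c→7  tau→5  [4 out]
  2: b→4  [1 out]
  3: tau→2  [1 out]
  4: tau→2  [1 out]
  5: a→5  tau→2  tau→3  [3 out]
  7: c→5  tau→3  [2 out]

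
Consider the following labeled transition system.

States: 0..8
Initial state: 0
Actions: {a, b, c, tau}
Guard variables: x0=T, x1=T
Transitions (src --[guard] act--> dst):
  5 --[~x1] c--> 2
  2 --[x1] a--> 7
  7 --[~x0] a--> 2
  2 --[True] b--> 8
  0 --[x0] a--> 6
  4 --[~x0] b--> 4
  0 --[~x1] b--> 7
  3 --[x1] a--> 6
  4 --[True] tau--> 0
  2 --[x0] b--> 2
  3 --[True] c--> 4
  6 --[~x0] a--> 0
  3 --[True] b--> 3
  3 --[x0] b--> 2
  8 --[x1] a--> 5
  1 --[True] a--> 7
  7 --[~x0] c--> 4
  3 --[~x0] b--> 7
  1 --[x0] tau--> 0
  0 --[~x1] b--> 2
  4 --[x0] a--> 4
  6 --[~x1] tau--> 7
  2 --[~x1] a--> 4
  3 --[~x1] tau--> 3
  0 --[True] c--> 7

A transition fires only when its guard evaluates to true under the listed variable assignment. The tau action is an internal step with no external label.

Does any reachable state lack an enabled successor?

Answer: DEADLOCK at state 6

Trace:
Reachable = {0,6,7}
  0: a→6  c→7  [2 exit(s)]
  6: ∅  [STUCK]
  7: ∅  [STUCK]
Path to 6: a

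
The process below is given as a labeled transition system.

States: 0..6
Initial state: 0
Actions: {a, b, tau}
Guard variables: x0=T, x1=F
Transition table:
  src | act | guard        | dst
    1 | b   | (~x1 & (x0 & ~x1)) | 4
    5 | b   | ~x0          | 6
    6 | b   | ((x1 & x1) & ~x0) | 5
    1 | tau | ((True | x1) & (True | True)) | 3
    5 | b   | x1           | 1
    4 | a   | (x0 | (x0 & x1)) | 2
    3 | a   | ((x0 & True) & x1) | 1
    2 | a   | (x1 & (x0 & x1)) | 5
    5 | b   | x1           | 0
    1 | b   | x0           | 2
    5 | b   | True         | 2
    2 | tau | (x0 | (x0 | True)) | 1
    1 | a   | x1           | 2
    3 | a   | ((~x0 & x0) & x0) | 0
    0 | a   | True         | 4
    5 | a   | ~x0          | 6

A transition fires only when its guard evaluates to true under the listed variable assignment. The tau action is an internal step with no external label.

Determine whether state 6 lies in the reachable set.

7 transition(s) survive guard evaluation.
L0 = {0}
L1 = {4}  cumulative {0,4}
L2 = {2}  cumulative {0,2,4}
L3 = {1}  cumulative {0,1,2,4}
L4 = {3}  cumulative {0,1,2,3,4}
Reachable = {0,1,2,3,4}

Answer: UNREACHABLE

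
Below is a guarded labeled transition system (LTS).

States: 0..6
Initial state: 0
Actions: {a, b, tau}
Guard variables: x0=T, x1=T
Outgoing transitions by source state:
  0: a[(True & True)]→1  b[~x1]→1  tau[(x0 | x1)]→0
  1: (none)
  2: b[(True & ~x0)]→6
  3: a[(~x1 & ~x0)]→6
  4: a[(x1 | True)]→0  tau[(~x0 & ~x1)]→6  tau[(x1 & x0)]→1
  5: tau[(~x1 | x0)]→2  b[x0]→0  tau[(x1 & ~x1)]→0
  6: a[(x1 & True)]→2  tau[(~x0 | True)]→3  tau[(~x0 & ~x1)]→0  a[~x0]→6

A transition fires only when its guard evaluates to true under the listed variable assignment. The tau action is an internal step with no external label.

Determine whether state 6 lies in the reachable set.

Answer: UNREACHABLE

Analysis:
After dropping false guards: 8 live edges.
L0 = {0}
L1 = {1}  total {0,1}
R = {0,1}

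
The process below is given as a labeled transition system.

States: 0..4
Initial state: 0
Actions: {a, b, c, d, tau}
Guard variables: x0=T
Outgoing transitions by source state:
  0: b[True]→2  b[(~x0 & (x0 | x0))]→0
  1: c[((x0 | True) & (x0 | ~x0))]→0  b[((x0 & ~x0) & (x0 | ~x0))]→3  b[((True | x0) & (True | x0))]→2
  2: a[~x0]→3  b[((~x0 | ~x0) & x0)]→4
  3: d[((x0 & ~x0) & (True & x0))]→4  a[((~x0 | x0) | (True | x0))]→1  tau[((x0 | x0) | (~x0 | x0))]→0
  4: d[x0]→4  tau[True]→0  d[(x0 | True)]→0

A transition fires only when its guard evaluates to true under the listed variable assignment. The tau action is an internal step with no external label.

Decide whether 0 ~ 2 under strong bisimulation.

Bisimulation quotient by refinement:
  P[0] = {{0,1,2,3,4}}
  P[1] = {{0},{1},{2},{3},{4}}
Fixed point at round 2; 5 class(es).
[0]={0}  [2]={2}

Answer: NOT BISIMILAR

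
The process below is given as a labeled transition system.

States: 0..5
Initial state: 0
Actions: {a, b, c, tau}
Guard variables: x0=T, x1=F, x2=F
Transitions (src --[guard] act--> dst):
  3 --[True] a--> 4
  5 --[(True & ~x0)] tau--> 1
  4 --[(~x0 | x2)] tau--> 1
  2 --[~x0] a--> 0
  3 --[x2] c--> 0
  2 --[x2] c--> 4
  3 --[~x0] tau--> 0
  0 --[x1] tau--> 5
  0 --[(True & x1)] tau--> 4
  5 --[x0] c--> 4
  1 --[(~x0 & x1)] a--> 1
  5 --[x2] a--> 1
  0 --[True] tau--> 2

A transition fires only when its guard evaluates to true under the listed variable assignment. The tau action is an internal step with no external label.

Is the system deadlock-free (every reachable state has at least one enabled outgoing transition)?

Reachable = {0,2}
  0: tau→2  [deg 1]
  2: ∅  [STUCK]
trace reaching 2: tau

Answer: DEADLOCK at state 2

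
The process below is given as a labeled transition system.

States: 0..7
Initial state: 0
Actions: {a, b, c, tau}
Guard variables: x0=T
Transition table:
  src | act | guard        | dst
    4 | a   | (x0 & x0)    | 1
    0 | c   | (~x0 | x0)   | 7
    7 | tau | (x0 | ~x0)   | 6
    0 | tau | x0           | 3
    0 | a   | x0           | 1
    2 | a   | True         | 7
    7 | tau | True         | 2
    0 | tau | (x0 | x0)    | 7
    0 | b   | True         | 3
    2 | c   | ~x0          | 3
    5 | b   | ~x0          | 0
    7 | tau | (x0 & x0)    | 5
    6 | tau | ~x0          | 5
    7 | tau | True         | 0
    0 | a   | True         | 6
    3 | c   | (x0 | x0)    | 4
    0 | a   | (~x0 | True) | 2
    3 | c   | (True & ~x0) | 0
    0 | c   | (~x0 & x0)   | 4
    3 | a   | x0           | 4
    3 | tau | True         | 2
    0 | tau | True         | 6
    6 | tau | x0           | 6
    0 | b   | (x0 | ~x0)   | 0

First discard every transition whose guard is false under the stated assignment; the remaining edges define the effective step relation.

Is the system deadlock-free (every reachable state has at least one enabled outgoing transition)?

Reachable = {0,1,2,3,4,5,6,7}
  0: a→1  a→2  a→6  b→0  b→3  c→7  tau→3  tau→6  tau→7  [deg 9]
  1: ∅  [no exit]
  2: a→7  [deg 1]
  3: a→4  c→4  tau→2  [deg 3]
  4: a→1  [deg 1]
  5: ∅  [no exit]
  6: tau→6  [deg 1]
  7: tau→0  tau→2  tau→5  tau→6  [deg 4]
Path to 1: a

Answer: DEADLOCK at state 1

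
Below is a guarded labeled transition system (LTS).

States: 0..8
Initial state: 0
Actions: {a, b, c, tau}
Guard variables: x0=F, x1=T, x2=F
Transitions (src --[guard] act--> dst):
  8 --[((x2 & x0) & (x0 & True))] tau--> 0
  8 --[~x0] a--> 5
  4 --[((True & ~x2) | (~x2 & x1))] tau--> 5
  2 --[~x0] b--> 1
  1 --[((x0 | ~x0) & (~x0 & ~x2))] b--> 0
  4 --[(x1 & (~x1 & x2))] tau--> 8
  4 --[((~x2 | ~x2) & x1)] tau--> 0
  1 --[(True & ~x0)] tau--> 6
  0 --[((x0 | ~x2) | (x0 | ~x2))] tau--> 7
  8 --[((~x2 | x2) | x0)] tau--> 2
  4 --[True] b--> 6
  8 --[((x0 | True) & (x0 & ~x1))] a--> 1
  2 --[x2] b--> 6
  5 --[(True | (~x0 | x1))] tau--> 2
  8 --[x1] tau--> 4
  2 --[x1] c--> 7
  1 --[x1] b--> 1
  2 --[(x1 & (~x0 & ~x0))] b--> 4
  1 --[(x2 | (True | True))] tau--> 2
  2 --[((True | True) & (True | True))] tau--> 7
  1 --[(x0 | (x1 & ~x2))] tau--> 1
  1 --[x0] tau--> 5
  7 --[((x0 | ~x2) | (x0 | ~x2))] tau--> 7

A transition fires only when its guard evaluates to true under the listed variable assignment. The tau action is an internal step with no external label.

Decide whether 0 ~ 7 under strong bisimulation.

Answer: BISIMILAR

Analysis:
Bisimulation quotient by refinement:
  P[0] = {{0,1,2,3,4,5,6,7,8}}
  P[1] = {{0,5,7},{1,4},{2},{3,6},{8}}
  P[2] = {{0,7},{1},{2},{3,6},{4},{5},{8}}
Fixed point at round 3; 7 class(es).
0∈{0,7}, 7∈{0,7}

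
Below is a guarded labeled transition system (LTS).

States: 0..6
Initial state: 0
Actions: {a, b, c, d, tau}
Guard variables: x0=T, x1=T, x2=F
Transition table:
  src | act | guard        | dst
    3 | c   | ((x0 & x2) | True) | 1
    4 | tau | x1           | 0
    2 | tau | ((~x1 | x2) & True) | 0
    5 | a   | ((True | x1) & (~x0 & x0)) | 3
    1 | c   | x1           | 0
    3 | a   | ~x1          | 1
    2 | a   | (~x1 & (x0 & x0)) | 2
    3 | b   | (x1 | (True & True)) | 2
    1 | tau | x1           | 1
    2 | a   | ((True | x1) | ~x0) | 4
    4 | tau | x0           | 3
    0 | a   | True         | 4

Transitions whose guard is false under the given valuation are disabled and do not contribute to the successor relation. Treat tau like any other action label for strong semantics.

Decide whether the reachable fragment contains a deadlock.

Reachable = {0,1,2,3,4}
  0: a→4  [1 out]
  1: c→0  tau→1  [2 out]
  2: a→4  [1 out]
  3: b→2  c→1  [2 out]
  4: tau→0  tau→3  [2 out]

Answer: DEADLOCK-FREE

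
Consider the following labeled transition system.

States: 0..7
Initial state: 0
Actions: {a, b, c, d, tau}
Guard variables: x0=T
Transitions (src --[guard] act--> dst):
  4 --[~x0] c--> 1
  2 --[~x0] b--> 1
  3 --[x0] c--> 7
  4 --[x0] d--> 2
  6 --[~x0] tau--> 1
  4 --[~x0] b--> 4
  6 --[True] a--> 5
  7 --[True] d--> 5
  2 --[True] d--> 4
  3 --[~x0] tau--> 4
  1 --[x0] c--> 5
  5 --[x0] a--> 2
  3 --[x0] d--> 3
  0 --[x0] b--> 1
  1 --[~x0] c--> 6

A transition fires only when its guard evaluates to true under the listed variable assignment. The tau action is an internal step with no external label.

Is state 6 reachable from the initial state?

Answer: UNREACHABLE

Analysis:
Guard filter leaves 9 enabled edge(s).
depth 0: {0}
depth 1: {1}  total {0,1}
depth 2: {5}  total {0,1,5}
depth 3: {2}  total {0,1,2,5}
depth 4: {4}  total {0,1,2,4,5}
R = {0,1,2,4,5}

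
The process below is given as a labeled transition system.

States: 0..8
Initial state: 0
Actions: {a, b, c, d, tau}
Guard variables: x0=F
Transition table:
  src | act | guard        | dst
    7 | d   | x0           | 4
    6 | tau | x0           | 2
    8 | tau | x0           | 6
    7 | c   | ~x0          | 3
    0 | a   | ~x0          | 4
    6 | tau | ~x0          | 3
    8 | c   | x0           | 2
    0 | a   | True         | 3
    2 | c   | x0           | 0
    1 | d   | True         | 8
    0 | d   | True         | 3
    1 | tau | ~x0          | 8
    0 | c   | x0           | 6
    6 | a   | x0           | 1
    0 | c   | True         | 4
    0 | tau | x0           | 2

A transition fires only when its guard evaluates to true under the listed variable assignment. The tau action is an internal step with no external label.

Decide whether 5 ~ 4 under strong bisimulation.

Answer: BISIMILAR

Analysis:
Bisimulation quotient by refinement:
  P[0] = {{0,1,2,3,4,5,6,7,8}}
  P[1] = {{0},{1},{2,3,4,5,8},{6},{7}}
stable after 2 split(s): 5 block(s)
5∈{2,3,4,5,8}, 4∈{2,3,4,5,8}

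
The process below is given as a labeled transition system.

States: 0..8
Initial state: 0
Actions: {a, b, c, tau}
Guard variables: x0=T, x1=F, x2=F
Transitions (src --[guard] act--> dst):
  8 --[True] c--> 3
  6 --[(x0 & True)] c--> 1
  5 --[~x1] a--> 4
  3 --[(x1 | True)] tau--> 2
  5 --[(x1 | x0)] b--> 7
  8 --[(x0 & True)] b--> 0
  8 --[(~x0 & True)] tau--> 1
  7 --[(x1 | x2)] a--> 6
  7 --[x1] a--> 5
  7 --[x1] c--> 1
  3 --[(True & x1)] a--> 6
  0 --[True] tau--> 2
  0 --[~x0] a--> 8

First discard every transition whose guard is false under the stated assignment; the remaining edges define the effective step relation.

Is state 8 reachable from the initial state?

Guard filter leaves 7 enabled edge(s).
depth 0: {0}
depth 1: {2}  now seen {0,2}
Reachable = {0,2}

Answer: UNREACHABLE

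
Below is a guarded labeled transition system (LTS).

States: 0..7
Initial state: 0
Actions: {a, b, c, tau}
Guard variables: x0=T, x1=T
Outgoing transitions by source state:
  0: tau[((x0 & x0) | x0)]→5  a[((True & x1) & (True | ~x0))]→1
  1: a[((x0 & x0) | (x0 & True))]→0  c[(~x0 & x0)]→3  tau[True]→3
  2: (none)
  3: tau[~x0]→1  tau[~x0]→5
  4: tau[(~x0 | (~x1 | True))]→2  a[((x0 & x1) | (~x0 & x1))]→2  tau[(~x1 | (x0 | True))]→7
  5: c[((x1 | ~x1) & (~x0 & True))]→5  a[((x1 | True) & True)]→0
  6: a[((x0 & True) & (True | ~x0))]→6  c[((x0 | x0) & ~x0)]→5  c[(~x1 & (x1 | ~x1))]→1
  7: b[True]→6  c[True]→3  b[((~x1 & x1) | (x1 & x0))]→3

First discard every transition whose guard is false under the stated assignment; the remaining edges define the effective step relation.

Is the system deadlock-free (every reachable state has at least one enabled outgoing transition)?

Answer: DEADLOCK at state 3

Working:
R = {0,1,3,5}
  0: a→1  tau→5  [2 out]
  1: a→0  tau→3  [2 out]
  3: ∅  [deadlock]
  5: a→0  [1 out]
trace reaching 3: a·tau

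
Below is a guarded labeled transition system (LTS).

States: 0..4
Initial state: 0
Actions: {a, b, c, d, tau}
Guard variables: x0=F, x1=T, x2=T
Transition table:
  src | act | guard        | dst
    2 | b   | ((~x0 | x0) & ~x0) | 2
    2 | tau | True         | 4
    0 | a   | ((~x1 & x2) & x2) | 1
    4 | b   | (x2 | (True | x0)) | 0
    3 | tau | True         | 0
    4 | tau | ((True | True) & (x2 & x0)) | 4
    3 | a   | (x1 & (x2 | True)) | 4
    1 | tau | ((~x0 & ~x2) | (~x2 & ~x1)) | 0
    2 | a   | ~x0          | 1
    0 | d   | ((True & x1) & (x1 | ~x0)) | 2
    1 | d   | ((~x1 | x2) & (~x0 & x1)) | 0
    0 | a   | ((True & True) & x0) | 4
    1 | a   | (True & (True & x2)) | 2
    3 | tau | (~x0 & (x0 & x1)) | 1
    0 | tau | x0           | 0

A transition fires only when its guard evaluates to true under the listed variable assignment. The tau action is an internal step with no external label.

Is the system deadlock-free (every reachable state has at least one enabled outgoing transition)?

Reachable = {0,1,2,4}
  0: d→2  [1 out]
  1: a→2  d→0  [2 out]
  2: a→1  b→2  tau→4  [3 out]
  4: b→0  [1 out]

Answer: DEADLOCK-FREE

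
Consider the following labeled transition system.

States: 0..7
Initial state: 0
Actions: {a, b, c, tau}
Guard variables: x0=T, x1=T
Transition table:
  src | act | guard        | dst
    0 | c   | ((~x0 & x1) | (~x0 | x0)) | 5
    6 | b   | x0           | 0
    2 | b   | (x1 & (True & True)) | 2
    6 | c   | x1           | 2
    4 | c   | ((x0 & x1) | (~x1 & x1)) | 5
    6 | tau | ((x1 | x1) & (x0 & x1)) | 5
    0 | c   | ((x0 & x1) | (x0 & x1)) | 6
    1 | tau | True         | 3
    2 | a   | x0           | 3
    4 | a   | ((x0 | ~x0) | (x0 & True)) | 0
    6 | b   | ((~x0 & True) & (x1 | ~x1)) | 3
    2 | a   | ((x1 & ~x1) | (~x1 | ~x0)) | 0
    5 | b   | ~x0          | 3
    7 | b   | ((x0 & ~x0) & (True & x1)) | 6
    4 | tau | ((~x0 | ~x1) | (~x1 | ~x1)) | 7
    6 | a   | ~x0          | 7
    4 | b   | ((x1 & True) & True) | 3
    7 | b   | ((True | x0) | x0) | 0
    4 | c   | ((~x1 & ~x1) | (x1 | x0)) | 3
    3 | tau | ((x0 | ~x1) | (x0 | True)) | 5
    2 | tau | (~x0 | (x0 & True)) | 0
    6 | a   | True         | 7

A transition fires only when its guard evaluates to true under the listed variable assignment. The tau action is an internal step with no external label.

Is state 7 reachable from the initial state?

Guard filter leaves 16 enabled edge(s).
L0 = {0}
L1 = {5,6}  now seen {0,5,6}
L2 = {2,7}  now seen {0,2,5,6,7}
L3 = {3}  now seen {0,2,3,5,6,7}
Reach set: {0,2,3,5,6,7}
trace reaching 7: c·a

Answer: REACHABLE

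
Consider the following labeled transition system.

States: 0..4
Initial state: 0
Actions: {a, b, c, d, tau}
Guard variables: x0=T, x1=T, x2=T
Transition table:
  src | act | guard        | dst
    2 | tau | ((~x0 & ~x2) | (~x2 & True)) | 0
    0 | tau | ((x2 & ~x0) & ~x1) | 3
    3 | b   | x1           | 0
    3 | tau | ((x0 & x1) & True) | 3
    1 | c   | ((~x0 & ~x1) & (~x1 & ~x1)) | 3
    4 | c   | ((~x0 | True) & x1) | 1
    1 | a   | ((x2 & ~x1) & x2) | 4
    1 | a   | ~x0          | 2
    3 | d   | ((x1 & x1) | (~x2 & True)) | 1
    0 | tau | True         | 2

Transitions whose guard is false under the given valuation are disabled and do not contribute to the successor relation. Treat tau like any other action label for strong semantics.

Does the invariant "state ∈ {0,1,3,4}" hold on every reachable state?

Answer: INVARIANT VIOLATED at state 2

Analysis:
Safe = {0,1,3,4}
R = {0,2}
  0: ok
  2: VIOLATES
counterexample path to 2: tau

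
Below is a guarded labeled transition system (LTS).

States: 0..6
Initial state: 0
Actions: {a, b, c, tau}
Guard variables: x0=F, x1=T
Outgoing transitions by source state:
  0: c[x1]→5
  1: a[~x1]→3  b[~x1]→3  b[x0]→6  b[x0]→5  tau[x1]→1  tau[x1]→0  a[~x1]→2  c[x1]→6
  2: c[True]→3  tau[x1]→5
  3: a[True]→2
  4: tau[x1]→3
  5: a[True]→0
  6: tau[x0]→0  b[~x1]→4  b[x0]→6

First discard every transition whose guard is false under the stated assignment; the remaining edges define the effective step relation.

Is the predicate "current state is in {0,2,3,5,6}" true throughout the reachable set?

Safe = {0,2,3,5,6}
Reachable = {0,5}
  0: safe
  5: safe

Answer: INVARIANT HOLDS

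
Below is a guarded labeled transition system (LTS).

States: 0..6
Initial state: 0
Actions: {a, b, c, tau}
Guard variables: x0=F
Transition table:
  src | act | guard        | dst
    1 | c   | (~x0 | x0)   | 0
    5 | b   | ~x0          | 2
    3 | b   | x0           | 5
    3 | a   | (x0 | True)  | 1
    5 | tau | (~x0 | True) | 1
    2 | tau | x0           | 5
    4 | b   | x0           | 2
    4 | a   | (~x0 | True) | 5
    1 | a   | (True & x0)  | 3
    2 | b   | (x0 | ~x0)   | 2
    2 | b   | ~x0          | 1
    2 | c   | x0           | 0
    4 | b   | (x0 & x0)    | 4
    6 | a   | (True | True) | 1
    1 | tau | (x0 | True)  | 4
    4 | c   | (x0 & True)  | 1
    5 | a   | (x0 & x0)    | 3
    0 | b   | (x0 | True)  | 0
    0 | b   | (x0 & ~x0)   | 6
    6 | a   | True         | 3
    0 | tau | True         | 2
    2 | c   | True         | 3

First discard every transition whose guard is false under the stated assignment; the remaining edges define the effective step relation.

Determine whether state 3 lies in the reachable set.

13 transition(s) survive guard evaluation.
Layer 0: {0}
Layer 1: {2}  cumulative {0,2}
Layer 2: {1,3}  cumulative {0,1,2,3}
Layer 3: {4}  cumulative {0,1,2,3,4}
Layer 4: {5}  cumulative {0,1,2,3,4,5}
R = {0,1,2,3,4,5}
trace reaching 3: tau·c

Answer: REACHABLE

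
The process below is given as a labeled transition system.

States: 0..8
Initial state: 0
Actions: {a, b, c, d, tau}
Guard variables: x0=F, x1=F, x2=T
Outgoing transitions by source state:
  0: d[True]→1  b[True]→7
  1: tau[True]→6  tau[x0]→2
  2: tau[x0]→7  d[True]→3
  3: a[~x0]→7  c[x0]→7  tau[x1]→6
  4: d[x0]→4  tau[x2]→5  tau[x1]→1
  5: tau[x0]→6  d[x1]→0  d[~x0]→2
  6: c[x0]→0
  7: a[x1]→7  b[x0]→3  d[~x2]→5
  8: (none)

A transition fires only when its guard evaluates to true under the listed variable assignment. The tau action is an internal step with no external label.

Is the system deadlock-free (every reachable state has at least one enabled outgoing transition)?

Answer: DEADLOCK at state 6

Trace:
R = {0,1,6,7}
  0: b→7  d→1  [2 out]
  1: tau→6  [1 out]
  6: ∅  [deadlock]
  7: ∅  [deadlock]
trace reaching 6: d·tau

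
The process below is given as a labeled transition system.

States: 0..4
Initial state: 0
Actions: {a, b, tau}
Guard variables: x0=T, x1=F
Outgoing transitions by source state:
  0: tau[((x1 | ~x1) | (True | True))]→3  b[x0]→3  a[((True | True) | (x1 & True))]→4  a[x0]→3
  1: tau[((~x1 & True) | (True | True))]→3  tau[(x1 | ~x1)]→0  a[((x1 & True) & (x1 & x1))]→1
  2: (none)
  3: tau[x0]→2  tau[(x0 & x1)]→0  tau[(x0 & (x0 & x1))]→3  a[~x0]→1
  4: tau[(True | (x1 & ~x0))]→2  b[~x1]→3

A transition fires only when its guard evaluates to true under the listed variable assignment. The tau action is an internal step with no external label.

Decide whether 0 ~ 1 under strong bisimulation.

Answer: NOT BISIMILAR

Analysis:
Bisimulation quotient by refinement:
  round 0: {{0,1,2,3,4}}
  round 1: {{0},{1,3},{2},{4}}
  round 2: {{0},{1},{2},{3},{4}}
Fixed point at round 3; 5 class(es).
[0]={0}  [1]={1}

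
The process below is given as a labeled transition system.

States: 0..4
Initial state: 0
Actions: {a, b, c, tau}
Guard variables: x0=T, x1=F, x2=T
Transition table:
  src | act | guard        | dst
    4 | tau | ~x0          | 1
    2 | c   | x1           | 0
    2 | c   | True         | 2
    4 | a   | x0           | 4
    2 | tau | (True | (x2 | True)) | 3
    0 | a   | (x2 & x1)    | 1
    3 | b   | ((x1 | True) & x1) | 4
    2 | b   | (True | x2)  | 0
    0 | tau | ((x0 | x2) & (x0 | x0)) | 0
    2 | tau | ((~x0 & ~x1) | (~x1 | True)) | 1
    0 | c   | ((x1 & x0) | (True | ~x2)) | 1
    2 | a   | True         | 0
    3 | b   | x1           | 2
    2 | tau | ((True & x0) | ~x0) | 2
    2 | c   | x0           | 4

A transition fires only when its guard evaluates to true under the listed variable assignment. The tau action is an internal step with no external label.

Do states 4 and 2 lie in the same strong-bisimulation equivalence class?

Refine partition for ~:
  π0 = {{0,1,2,3,4}}
  π1 = {{0},{1,3},{2},{4}}
4 equivalence class(es) (converged in 2)
4∈{4}, 2∈{2}

Answer: NOT BISIMILAR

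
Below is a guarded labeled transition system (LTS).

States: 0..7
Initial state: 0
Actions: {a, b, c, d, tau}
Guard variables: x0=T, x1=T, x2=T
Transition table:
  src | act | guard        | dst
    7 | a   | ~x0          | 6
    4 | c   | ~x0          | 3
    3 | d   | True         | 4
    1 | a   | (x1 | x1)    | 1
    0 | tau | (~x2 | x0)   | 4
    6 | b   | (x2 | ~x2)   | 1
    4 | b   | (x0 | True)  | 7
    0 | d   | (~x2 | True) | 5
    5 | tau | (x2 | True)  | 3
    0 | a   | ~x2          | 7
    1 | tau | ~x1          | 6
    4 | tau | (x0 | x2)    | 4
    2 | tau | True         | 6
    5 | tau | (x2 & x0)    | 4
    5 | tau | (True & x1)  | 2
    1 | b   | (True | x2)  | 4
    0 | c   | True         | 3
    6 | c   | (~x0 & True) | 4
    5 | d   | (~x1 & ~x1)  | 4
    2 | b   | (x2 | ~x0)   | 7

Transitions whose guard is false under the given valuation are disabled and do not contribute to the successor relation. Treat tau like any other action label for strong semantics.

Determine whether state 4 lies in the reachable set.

Answer: REACHABLE

Trace:
Guard filter leaves 14 enabled edge(s).
Layer 0: {0}
Layer 1: {3,4,5}  total {0,3,4,5}
Layer 2: {2,7}  total {0,2,3,4,5,7}
Layer 3: {6}  total {0,2,3,4,5,6,7}
Layer 4: {1}  total {0,1,2,3,4,5,6,7}
R = {0,1,2,3,4,5,6,7}
witness 4: tau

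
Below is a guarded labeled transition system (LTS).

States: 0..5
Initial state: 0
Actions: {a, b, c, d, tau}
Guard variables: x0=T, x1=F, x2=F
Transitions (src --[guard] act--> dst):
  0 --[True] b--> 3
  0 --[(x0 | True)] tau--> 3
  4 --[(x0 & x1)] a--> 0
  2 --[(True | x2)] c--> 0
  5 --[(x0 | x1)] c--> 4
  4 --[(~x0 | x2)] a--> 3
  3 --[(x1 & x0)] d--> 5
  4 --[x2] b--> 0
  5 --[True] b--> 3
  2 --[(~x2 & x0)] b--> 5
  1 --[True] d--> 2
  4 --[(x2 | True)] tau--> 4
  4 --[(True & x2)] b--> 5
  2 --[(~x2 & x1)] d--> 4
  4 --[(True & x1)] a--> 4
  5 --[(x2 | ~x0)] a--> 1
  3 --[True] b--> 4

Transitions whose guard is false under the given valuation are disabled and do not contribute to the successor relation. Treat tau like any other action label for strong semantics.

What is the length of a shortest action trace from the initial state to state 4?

Answer: 2

Working:
BFS to 4:
  L0 = {0}
  L1 = {3}
  L2 = {4}
first hit 4 at d=2 via b·b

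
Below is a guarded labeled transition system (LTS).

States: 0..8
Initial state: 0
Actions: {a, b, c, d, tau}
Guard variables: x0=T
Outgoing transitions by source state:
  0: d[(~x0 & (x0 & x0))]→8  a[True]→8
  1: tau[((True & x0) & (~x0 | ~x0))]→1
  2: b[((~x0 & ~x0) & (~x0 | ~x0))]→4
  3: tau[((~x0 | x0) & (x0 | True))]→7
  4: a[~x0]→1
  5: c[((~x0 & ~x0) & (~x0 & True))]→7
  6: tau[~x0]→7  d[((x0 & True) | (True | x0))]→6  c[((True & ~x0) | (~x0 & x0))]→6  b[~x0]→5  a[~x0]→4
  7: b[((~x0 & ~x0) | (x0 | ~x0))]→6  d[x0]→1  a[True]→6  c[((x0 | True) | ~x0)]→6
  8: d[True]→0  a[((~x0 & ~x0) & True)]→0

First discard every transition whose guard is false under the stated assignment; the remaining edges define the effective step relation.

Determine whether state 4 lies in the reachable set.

Answer: UNREACHABLE

Working:
Guard filter leaves 8 enabled edge(s).
Layer 0: {0}
Layer 1: {8}  now seen {0,8}
Reachable = {0,8}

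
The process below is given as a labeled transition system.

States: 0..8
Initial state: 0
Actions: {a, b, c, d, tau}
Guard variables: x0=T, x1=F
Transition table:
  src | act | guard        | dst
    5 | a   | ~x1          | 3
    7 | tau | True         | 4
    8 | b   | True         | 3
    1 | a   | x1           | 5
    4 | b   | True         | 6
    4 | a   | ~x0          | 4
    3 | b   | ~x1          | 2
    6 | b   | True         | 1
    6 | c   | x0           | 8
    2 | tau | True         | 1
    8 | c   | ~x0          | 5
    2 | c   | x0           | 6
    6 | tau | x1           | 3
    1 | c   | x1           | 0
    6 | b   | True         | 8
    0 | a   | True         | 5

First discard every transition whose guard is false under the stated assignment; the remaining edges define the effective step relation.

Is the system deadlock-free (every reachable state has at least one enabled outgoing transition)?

Answer: DEADLOCK at state 1

Working:
Reach set: {0,1,2,3,5,6,8}
  0: a→5  [deg 1]
  1: ∅  [deadlock]
  2: c→6  tau→1  [deg 2]
  3: b→2  [deg 1]
  5: a→3  [deg 1]
  6: b→1  b→8  c→8  [deg 3]
  8: b→3  [deg 1]
Path to 1: a·a·b·tau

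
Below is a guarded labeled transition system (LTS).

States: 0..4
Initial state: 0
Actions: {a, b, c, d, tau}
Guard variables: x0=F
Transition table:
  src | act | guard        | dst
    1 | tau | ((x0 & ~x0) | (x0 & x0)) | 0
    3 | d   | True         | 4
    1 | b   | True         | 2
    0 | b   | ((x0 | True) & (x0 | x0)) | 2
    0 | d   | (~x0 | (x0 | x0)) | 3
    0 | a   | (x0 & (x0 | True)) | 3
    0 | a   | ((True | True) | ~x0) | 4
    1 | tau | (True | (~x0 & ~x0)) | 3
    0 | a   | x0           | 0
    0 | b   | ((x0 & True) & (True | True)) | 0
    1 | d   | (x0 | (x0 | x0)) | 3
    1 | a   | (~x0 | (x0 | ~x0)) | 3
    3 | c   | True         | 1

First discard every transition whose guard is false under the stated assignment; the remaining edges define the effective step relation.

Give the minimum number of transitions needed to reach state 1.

Answer: 2

Trace:
BFS to 1:
  L0 = {0}
  L1 = {3,4}
  L2 = {1}
depth(1)=2, e.g. d·c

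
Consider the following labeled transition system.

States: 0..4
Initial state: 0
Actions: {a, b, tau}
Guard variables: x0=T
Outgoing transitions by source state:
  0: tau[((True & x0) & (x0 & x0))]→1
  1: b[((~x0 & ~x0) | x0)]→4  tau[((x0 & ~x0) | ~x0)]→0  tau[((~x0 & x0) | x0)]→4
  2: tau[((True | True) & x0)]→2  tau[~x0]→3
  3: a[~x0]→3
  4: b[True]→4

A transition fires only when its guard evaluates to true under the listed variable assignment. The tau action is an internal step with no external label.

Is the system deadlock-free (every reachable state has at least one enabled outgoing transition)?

Reach set: {0,1,4}
  0: tau→1  [deg 1]
  1: b→4  tau→4  [deg 2]
  4: b→4  [deg 1]

Answer: DEADLOCK-FREE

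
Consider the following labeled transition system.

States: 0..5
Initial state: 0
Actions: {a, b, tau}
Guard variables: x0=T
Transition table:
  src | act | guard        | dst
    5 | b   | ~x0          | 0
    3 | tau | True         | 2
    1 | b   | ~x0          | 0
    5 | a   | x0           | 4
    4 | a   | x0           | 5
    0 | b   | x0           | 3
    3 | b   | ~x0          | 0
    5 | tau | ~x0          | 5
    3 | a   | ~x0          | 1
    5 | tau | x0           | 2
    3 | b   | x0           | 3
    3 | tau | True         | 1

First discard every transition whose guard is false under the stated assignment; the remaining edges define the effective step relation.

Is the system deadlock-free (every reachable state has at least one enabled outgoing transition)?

Reachable = {0,1,2,3}
  0: b→3  [1 exit(s)]
  1: ∅  [deadlock]
  2: ∅  [deadlock]
  3: b→3  tau→1  tau→2  [3 exit(s)]
Path to 1: b·tau

Answer: DEADLOCK at state 1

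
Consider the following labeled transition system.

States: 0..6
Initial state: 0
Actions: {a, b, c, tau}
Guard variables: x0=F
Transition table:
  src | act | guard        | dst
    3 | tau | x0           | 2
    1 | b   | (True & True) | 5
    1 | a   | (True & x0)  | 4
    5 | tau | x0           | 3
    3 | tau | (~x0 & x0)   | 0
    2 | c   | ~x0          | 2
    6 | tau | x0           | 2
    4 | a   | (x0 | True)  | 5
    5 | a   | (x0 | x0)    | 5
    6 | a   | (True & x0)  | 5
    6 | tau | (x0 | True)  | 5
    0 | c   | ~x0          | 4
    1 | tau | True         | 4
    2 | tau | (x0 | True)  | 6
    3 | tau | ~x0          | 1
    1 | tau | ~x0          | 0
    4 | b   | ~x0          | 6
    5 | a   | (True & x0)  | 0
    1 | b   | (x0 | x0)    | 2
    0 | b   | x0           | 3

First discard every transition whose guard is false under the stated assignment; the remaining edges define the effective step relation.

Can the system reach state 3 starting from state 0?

Answer: UNREACHABLE

Working:
Guard filter leaves 10 enabled edge(s).
Layer 0: {0}
Layer 1: {4}  now seen {0,4}
Layer 2: {5,6}  now seen {0,4,5,6}
Reach set: {0,4,5,6}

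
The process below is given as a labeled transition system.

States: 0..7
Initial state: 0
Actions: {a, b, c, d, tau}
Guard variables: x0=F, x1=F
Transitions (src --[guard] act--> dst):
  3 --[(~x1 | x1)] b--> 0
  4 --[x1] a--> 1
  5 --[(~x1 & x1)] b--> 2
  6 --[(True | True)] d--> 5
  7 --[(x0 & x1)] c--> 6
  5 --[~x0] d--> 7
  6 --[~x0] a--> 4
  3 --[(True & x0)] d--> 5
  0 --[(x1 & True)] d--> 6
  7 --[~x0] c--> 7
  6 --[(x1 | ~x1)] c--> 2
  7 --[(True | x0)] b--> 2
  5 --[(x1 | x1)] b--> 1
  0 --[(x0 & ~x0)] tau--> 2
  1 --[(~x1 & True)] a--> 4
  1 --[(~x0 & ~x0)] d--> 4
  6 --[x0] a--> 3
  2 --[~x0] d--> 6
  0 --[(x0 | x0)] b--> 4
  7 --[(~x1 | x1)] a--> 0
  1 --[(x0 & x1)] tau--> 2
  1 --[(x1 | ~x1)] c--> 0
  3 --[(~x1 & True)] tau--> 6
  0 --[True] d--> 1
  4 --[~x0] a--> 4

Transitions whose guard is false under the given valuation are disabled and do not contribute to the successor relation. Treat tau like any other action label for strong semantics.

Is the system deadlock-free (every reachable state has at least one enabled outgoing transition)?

R = {0,1,4}
  0: d→1  [1 exit(s)]
  1: a→4  c→0  d→4  [3 exit(s)]
  4: a→4  [1 exit(s)]

Answer: DEADLOCK-FREE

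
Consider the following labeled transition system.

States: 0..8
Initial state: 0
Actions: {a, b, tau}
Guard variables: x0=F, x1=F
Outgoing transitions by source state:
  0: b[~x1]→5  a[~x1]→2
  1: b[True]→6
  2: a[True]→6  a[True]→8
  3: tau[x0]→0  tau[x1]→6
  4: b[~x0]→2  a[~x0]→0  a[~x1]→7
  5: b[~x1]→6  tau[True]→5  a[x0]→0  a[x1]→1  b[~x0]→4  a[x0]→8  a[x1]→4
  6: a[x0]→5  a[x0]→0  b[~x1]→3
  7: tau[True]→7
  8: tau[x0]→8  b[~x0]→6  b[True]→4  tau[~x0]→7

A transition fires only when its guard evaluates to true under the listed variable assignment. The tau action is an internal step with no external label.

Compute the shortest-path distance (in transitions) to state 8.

Answer: 2

Analysis:
Breadth-first toward 8:
  Layer 0: {0}
  Layer 1: {2,5}
  Layer 2: {4,6,8}
8 enters at depth 2; path a·a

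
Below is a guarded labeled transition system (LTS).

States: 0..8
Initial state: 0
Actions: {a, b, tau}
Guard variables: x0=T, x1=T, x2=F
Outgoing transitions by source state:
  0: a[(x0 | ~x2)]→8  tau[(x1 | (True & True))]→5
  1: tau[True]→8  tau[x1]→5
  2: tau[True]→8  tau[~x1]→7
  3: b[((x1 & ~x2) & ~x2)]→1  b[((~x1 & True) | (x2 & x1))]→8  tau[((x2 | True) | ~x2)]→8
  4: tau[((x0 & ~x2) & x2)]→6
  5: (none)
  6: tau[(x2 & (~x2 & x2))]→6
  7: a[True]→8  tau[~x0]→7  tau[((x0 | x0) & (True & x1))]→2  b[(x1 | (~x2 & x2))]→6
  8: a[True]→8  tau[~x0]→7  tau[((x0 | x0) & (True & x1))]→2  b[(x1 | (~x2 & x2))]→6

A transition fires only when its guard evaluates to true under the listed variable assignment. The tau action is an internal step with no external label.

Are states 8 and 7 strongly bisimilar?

Compute ~ classes (split until stable):
  π0 = {{0,1,2,3,4,5,6,7,8}}
  π1 = {{0},{1,2},{3},{4,5,6},{7,8}}
  π2 = {{0},{1},{2},{3},{4,5,6},{7,8}}
6 equivalence class(es) (converged in 3)
class of 8: {7,8}; class of 7: {7,8}

Answer: BISIMILAR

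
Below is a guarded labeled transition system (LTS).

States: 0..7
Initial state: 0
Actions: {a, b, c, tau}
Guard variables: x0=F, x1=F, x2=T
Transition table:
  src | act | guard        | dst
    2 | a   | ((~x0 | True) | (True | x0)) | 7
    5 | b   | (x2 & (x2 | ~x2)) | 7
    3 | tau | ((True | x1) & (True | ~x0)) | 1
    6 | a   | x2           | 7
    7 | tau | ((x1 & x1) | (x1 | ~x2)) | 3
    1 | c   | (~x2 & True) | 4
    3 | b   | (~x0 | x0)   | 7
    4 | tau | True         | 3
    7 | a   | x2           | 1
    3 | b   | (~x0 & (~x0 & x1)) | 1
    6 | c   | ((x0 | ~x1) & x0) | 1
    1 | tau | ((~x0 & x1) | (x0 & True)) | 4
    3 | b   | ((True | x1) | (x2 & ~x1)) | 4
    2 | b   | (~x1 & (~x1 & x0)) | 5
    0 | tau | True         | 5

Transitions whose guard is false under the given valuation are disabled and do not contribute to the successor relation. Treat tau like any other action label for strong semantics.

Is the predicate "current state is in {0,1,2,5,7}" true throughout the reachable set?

Inv-set: {0,1,2,5,7}
Reach set: {0,1,5,7}
  0: safe
  1: safe
  5: safe
  7: safe

Answer: INVARIANT HOLDS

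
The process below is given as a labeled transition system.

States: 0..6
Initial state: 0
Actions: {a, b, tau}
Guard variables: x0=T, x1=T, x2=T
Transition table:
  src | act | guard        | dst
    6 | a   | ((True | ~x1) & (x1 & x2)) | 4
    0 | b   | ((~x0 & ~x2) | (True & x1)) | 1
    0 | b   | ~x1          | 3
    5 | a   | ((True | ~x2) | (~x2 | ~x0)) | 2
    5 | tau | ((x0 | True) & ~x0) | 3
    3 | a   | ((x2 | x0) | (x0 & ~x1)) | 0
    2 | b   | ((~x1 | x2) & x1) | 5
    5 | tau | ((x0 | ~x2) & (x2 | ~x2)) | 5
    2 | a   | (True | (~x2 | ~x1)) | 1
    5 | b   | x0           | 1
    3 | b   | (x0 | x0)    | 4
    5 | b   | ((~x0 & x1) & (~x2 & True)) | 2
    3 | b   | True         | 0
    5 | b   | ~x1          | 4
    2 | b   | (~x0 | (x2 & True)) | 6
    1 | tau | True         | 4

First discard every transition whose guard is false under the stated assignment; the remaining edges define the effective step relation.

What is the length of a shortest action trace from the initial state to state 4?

Answer: 2

Working:
BFS to 4:
  Layer 0: {0}
  Layer 1: {1}
  Layer 2: {4}
depth(4)=2, e.g. b·tau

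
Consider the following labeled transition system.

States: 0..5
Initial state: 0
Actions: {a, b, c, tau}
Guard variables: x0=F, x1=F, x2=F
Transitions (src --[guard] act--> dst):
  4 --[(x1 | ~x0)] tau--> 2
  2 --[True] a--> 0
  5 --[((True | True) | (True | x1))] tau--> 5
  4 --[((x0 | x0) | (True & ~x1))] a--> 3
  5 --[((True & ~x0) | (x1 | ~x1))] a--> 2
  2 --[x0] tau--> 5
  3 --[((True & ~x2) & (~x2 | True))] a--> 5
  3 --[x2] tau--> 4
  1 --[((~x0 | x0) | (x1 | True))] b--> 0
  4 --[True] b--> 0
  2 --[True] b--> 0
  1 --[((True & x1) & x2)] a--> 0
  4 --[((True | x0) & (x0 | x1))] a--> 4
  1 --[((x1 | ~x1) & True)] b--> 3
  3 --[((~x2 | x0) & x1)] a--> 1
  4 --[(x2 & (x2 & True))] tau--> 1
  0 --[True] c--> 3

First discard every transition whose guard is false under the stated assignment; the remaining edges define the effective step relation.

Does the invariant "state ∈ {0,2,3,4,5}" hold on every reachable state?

Safe = {0,2,3,4,5}
Reachable = {0,2,3,5}
  0: ✓
  2: ✓
  3: ✓
  5: ✓

Answer: INVARIANT HOLDS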